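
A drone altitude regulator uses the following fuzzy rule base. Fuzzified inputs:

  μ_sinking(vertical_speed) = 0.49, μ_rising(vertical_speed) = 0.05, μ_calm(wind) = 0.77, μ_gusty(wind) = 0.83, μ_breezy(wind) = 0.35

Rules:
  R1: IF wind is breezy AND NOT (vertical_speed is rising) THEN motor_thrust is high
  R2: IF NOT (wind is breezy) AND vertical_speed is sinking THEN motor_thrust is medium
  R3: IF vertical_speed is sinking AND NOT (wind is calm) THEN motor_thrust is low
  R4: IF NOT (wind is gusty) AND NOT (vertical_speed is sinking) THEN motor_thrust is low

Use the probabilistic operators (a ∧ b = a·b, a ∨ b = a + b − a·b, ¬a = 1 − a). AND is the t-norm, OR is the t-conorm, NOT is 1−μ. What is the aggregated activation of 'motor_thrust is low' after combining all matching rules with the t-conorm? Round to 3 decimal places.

R1: breezy=0.35, ¬rising=1−0.05=0.95; AND[a·b] → w = 0.3325
R2: ¬breezy=1−0.35=0.65, sinking=0.49; AND[a·b] → w = 0.3185
R3: sinking=0.49, ¬calm=1−0.77=0.23; AND[a·b] → w = 0.1127
R4: ¬gusty=1−0.83=0.17, ¬sinking=1−0.49=0.51; AND[a·b] → w = 0.0867
Rules with consequent 'low': {R3, R4} → strengths 0.1127, 0.0867
Aggregate via t-conorm [a + b − a·b]: 0.1896

0.190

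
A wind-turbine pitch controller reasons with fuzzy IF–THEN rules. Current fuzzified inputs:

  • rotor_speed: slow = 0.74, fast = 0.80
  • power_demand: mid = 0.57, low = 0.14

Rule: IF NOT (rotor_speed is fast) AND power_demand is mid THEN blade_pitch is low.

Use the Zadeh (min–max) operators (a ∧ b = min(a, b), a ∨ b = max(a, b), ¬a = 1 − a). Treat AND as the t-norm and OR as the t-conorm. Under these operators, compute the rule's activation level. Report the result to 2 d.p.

0.20

firing strength: ¬fast=1−0.80=0.20, mid=0.57; AND[min(a, b)] → w = 0.20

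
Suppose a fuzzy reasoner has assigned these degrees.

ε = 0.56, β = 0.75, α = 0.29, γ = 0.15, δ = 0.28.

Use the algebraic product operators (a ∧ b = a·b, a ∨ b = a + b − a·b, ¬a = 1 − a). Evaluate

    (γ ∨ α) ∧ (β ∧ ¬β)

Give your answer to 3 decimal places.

0.074

γ ∨ α = a + b − a·b on (0.1500, 0.2900) = 0.3965
¬β = 1 − 0.7500 = 0.2500
β ∧ ¬β = a·b on (0.7500, 0.2500) = 0.1875
(γ ∨ α) ∧ (β ∧ ¬β) = a·b on (0.3965, 0.1875) = 0.0743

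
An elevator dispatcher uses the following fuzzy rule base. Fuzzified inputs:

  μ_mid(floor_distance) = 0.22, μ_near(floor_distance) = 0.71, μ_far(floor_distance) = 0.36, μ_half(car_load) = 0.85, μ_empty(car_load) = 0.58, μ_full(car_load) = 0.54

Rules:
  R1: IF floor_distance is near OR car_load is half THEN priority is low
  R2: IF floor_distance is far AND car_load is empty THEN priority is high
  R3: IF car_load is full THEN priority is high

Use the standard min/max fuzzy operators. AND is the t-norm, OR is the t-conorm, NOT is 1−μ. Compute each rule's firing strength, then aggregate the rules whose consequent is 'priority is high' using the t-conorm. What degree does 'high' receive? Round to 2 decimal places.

0.54

R1: near=0.71, half=0.85; OR[max(a, b)] → w = 0.85
R2: far=0.36, empty=0.58; AND[min(a, b)] → w = 0.36
R3: full=0.54 → w = 0.54
Rules with consequent 'high': {R2, R3} → strengths 0.36, 0.54
Aggregate via t-conorm [max(a, b)]: 0.54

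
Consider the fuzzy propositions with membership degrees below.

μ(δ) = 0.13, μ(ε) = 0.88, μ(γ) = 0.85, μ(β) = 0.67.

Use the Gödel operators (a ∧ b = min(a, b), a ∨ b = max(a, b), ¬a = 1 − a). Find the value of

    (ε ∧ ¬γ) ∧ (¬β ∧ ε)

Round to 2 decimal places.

¬γ = 1 − 0.85 = 0.15
ε ∧ ¬γ = min(a, b) on (0.88, 0.15) = 0.15
¬β = 1 − 0.67 = 0.33
¬β ∧ ε = min(a, b) on (0.33, 0.88) = 0.33
(ε ∧ ¬γ) ∧ (¬β ∧ ε) = min(a, b) on (0.15, 0.33) = 0.15

0.15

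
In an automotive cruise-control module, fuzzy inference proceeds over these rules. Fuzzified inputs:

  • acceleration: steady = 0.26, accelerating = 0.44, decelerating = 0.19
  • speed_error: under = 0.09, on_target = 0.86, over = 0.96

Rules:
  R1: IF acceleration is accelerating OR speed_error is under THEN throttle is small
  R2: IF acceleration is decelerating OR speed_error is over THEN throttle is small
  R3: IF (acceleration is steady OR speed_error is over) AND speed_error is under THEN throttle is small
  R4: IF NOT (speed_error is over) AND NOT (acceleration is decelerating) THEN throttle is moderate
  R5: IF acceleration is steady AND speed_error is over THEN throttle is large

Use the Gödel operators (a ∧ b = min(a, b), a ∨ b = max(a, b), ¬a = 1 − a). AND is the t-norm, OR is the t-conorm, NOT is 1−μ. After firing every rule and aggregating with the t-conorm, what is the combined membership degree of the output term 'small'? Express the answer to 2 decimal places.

0.96

R1: accelerating=0.44, under=0.09; OR[max(a, b)] → w = 0.44
R2: decelerating=0.19, over=0.96; OR[max(a, b)] → w = 0.96
R3: (steady=0.26 OR over=0.96) = 0.96; AND[min(a, b)] with under=0.09 → w = 0.09
R4: ¬over=1−0.96=0.04, ¬decelerating=1−0.19=0.81; AND[min(a, b)] → w = 0.04
R5: steady=0.26, over=0.96; AND[min(a, b)] → w = 0.26
Rules with consequent 'small': {R1, R2, R3} → strengths 0.44, 0.96, 0.09
Aggregate via t-conorm [max(a, b)]: 0.96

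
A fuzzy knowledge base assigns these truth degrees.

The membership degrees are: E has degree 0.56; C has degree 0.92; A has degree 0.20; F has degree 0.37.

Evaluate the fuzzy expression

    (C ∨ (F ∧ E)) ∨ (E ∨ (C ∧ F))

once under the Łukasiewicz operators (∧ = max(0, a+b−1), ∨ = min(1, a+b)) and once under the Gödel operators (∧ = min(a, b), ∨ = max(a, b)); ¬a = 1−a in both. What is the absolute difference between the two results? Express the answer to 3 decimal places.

0.080

Under Łukasiewicz:
  F ∧ E = max(0, a+b−1) on (0.37, 0.56) = 0.00
  C ∨ (F ∧ E) = min(1, a+b) on (0.92, 0.00) = 0.92
  C ∧ F = max(0, a+b−1) on (0.92, 0.37) = 0.29
  E ∨ (C ∧ F) = min(1, a+b) on (0.56, 0.29) = 0.85
  (C ∨ (F ∧ E)) ∨ (E ∨ (C ∧ F)) = min(1, a+b) on (0.92, 0.85) = 1.00
  → value = 1.0000
Under Gödel:
  F ∧ E = min(a, b) on (0.37, 0.56) = 0.37
  C ∨ (F ∧ E) = max(a, b) on (0.92, 0.37) = 0.92
  C ∧ F = min(a, b) on (0.92, 0.37) = 0.37
  E ∨ (C ∧ F) = max(a, b) on (0.56, 0.37) = 0.56
  (C ∨ (F ∧ E)) ∨ (E ∨ (C ∧ F)) = max(a, b) on (0.92, 0.56) = 0.92
  → value = 0.9200
|1.0000 − 0.9200| = 0.080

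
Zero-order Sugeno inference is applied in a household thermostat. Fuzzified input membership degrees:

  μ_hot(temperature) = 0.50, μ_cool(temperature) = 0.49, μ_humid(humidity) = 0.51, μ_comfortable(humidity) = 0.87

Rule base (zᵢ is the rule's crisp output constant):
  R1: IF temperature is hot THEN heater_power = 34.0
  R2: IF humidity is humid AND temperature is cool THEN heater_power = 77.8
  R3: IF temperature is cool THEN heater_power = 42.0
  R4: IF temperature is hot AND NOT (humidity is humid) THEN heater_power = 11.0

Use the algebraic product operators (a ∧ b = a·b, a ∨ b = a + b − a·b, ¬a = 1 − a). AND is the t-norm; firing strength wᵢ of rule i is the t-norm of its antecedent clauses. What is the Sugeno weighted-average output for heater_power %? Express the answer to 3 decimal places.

R1 (z=34.0): hot=0.50 → w = 0.5000
R2 (z=77.8): humid=0.51, cool=0.49; AND[a·b] → w = 0.2499
R3 (z=42.0): cool=0.49 → w = 0.4900
R4 (z=11.0): hot=0.50, ¬humid=1−0.51=0.49; AND[a·b] → w = 0.2450
Weighted average = (0.5000·34.0 + 0.2499·77.8 + 0.4900·42.0 + 0.2450·11.0) / (0.5000 + 0.2499 + 0.4900 + 0.2450)
  = 59.7172 / 1.4849 = 40.216

40.216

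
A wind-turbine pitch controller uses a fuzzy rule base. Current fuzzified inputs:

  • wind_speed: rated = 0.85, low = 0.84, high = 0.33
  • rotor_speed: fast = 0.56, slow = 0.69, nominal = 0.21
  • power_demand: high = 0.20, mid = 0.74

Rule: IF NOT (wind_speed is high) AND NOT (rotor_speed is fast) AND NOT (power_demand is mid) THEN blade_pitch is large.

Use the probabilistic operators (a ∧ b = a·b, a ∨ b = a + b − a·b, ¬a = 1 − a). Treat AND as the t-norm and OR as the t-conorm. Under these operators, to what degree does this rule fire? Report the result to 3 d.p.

firing strength: ¬high=1−0.33=0.67, ¬fast=1−0.56=0.44, ¬mid=1−0.74=0.26; AND[a·b] → w = 0.0766

0.077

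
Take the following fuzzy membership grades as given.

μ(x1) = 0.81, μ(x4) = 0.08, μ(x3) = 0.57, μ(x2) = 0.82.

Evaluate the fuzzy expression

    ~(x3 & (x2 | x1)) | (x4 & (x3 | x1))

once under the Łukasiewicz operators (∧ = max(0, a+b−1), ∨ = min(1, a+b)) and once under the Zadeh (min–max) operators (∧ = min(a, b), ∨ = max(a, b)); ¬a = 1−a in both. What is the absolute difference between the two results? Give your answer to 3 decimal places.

0.080

Under Łukasiewicz:
  x2 | x1 = min(1, a+b) on (0.82, 0.81) = 1.00
  x3 & (x2 | x1) = max(0, a+b−1) on (0.57, 1.00) = 0.57
  ~(x3 & (x2 | x1)) = 1 − 0.57 = 0.43
  x3 | x1 = min(1, a+b) on (0.57, 0.81) = 1.00
  x4 & (x3 | x1) = max(0, a+b−1) on (0.08, 1.00) = 0.08
  ~(x3 & (x2 | x1)) | (x4 & (x3 | x1)) = min(1, a+b) on (0.43, 0.08) = 0.51
  → value = 0.5100
Under Zadeh (min–max):
  x2 | x1 = max(a, b) on (0.82, 0.81) = 0.82
  x3 & (x2 | x1) = min(a, b) on (0.57, 0.82) = 0.57
  ~(x3 & (x2 | x1)) = 1 − 0.57 = 0.43
  x3 | x1 = max(a, b) on (0.57, 0.81) = 0.81
  x4 & (x3 | x1) = min(a, b) on (0.08, 0.81) = 0.08
  ~(x3 & (x2 | x1)) | (x4 & (x3 | x1)) = max(a, b) on (0.43, 0.08) = 0.43
  → value = 0.4300
|0.5100 − 0.4300| = 0.080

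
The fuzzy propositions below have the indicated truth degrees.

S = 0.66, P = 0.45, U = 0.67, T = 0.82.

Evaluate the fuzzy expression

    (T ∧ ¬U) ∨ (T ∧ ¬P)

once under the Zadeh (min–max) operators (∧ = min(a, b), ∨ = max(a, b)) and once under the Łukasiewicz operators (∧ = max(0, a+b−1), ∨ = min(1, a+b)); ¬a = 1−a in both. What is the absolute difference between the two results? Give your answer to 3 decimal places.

0.030

Under Zadeh (min–max):
  ¬U = 1 − 0.67 = 0.33
  T ∧ ¬U = min(a, b) on (0.82, 0.33) = 0.33
  ¬P = 1 − 0.45 = 0.55
  T ∧ ¬P = min(a, b) on (0.82, 0.55) = 0.55
  (T ∧ ¬U) ∨ (T ∧ ¬P) = max(a, b) on (0.33, 0.55) = 0.55
  → value = 0.5500
Under Łukasiewicz:
  ¬U = 1 − 0.67 = 0.33
  T ∧ ¬U = max(0, a+b−1) on (0.82, 0.33) = 0.15
  ¬P = 1 − 0.45 = 0.55
  T ∧ ¬P = max(0, a+b−1) on (0.82, 0.55) = 0.37
  (T ∧ ¬U) ∨ (T ∧ ¬P) = min(1, a+b) on (0.15, 0.37) = 0.52
  → value = 0.5200
|0.5500 − 0.5200| = 0.030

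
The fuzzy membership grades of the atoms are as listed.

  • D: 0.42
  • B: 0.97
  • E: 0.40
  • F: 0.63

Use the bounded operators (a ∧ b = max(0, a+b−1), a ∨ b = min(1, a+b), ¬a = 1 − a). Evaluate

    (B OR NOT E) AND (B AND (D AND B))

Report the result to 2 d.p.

NOT E = 1 − 0.40 = 0.60
B OR NOT E = min(1, a+b) on (0.97, 0.60) = 1.00
D AND B = max(0, a+b−1) on (0.42, 0.97) = 0.39
B AND (D AND B) = max(0, a+b−1) on (0.97, 0.39) = 0.36
(B OR NOT E) AND (B AND (D AND B)) = max(0, a+b−1) on (1.00, 0.36) = 0.36

0.36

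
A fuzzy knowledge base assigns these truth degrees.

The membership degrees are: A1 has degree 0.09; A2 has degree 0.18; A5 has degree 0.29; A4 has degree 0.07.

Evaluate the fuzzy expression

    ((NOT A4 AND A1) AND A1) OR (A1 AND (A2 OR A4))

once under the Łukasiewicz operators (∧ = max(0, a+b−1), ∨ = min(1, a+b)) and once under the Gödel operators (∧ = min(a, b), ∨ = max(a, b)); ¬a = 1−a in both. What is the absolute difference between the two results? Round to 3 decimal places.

Under Łukasiewicz:
  NOT A4 = 1 − 0.07 = 0.93
  NOT A4 AND A1 = max(0, a+b−1) on (0.93, 0.09) = 0.02
  (NOT A4 AND A1) AND A1 = max(0, a+b−1) on (0.02, 0.09) = 0.00
  A2 OR A4 = min(1, a+b) on (0.18, 0.07) = 0.25
  A1 AND (A2 OR A4) = max(0, a+b−1) on (0.09, 0.25) = 0.00
  ((NOT A4 AND A1) AND A1) OR (A1 AND (A2 OR A4)) = min(1, a+b) on (0.00, 0.00) = 0.00
  → value = 0.0000
Under Gödel:
  NOT A4 = 1 − 0.07 = 0.93
  NOT A4 AND A1 = min(a, b) on (0.93, 0.09) = 0.09
  (NOT A4 AND A1) AND A1 = min(a, b) on (0.09, 0.09) = 0.09
  A2 OR A4 = max(a, b) on (0.18, 0.07) = 0.18
  A1 AND (A2 OR A4) = min(a, b) on (0.09, 0.18) = 0.09
  ((NOT A4 AND A1) AND A1) OR (A1 AND (A2 OR A4)) = max(a, b) on (0.09, 0.09) = 0.09
  → value = 0.0900
|0.0000 − 0.0900| = 0.090

0.090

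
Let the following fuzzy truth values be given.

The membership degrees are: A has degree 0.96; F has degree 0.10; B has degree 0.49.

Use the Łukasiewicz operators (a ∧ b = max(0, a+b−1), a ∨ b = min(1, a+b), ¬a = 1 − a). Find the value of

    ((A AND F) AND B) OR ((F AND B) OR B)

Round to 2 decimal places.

0.49

A AND F = max(0, a+b−1) on (0.96, 0.10) = 0.06
(A AND F) AND B = max(0, a+b−1) on (0.06, 0.49) = 0.00
F AND B = max(0, a+b−1) on (0.10, 0.49) = 0.00
(F AND B) OR B = min(1, a+b) on (0.00, 0.49) = 0.49
((A AND F) AND B) OR ((F AND B) OR B) = min(1, a+b) on (0.00, 0.49) = 0.49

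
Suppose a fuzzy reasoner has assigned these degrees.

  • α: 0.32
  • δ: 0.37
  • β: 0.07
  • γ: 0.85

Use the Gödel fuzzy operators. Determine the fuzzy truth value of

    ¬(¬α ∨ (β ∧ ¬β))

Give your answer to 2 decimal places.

¬α = 1 − 0.32 = 0.68
¬β = 1 − 0.07 = 0.93
β ∧ ¬β = min(a, b) on (0.07, 0.93) = 0.07
¬α ∨ (β ∧ ¬β) = max(a, b) on (0.68, 0.07) = 0.68
¬(¬α ∨ (β ∧ ¬β)) = 1 − 0.68 = 0.32

0.32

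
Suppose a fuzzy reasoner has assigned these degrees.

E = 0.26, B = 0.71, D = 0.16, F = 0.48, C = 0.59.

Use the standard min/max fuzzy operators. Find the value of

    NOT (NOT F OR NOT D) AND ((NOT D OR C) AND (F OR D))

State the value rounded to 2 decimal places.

NOT F = 1 − 0.48 = 0.52
NOT D = 1 − 0.16 = 0.84
NOT F OR NOT D = max(a, b) on (0.52, 0.84) = 0.84
NOT (NOT F OR NOT D) = 1 − 0.84 = 0.16
NOT D = 1 − 0.16 = 0.84
NOT D OR C = max(a, b) on (0.84, 0.59) = 0.84
F OR D = max(a, b) on (0.48, 0.16) = 0.48
(NOT D OR C) AND (F OR D) = min(a, b) on (0.84, 0.48) = 0.48
NOT (NOT F OR NOT D) AND ((NOT D OR C) AND (F OR D)) = min(a, b) on (0.16, 0.48) = 0.16

0.16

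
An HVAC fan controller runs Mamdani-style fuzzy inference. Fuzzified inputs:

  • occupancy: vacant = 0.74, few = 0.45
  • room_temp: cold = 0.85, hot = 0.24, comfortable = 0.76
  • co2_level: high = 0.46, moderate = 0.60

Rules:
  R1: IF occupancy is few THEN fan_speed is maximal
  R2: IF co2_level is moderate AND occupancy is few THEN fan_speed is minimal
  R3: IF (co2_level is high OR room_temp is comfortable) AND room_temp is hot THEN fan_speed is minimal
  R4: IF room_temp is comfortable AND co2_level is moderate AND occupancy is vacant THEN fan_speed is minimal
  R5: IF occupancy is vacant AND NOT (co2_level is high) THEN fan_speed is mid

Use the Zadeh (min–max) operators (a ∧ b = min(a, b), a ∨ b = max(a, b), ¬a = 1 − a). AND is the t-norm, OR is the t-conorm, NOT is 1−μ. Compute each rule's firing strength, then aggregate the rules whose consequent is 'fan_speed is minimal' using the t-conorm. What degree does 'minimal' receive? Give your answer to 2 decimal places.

0.60

R1: few=0.45 → w = 0.45
R2: moderate=0.60, few=0.45; AND[min(a, b)] → w = 0.45
R3: (high=0.46 OR comfortable=0.76) = 0.76; AND[min(a, b)] with hot=0.24 → w = 0.24
R4: comfortable=0.76, moderate=0.60, vacant=0.74; AND[min(a, b)] → w = 0.60
R5: vacant=0.74, ¬high=1−0.46=0.54; AND[min(a, b)] → w = 0.54
Rules with consequent 'minimal': {R2, R3, R4} → strengths 0.45, 0.24, 0.60
Aggregate via t-conorm [max(a, b)]: 0.60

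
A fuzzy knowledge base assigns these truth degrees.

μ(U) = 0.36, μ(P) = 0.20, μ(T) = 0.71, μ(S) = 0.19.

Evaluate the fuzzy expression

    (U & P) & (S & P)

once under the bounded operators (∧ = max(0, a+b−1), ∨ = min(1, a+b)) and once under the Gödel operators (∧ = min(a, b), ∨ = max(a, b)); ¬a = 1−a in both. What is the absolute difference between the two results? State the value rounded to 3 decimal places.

Under bounded:
  U & P = max(0, a+b−1) on (0.36, 0.20) = 0.00
  S & P = max(0, a+b−1) on (0.19, 0.20) = 0.00
  (U & P) & (S & P) = max(0, a+b−1) on (0.00, 0.00) = 0.00
  → value = 0.0000
Under Gödel:
  U & P = min(a, b) on (0.36, 0.20) = 0.20
  S & P = min(a, b) on (0.19, 0.20) = 0.19
  (U & P) & (S & P) = min(a, b) on (0.20, 0.19) = 0.19
  → value = 0.1900
|0.0000 − 0.1900| = 0.190

0.190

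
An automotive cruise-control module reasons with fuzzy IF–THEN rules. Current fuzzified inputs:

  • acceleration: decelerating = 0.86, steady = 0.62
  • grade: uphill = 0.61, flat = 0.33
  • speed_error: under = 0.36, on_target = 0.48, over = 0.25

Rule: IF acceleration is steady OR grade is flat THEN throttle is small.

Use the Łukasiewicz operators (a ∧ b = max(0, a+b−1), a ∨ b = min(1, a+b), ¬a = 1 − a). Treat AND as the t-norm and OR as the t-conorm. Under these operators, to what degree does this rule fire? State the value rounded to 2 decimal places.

0.95

firing strength: steady=0.62, flat=0.33; OR[min(1, a+b)] → w = 0.95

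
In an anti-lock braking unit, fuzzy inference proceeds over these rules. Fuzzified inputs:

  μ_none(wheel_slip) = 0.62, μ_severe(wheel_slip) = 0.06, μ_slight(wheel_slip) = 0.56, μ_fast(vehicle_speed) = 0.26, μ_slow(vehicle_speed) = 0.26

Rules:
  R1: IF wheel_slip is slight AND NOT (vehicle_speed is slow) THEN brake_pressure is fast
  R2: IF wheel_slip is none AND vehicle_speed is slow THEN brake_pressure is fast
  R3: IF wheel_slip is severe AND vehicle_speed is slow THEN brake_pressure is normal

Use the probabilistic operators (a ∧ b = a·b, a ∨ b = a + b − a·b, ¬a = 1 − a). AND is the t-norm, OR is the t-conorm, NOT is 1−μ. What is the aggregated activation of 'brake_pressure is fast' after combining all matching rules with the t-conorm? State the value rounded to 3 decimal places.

0.509

R1: slight=0.56, ¬slow=1−0.26=0.74; AND[a·b] → w = 0.4144
R2: none=0.62, slow=0.26; AND[a·b] → w = 0.1612
R3: severe=0.06, slow=0.26; AND[a·b] → w = 0.0156
Rules with consequent 'fast': {R1, R2} → strengths 0.4144, 0.1612
Aggregate via t-conorm [a + b − a·b]: 0.5088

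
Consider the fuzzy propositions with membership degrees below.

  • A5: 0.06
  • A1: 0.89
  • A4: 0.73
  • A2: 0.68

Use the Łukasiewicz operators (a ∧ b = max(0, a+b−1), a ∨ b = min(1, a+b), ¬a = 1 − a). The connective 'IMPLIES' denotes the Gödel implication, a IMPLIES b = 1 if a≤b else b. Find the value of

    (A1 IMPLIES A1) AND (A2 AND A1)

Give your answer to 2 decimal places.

0.57

A1 IMPLIES A1  [Gödel: 1 if a≤b else b] with a=0.89, b=0.89 → 1.00
A2 AND A1 = max(0, a+b−1) on (0.68, 0.89) = 0.57
(A1 IMPLIES A1) AND (A2 AND A1) = max(0, a+b−1) on (1.00, 0.57) = 0.57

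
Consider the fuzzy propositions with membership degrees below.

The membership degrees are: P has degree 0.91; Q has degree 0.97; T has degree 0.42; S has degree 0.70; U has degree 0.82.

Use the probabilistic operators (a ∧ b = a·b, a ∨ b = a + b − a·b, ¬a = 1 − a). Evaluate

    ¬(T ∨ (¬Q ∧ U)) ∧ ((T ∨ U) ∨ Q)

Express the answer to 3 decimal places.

¬Q = 1 − 0.9700 = 0.0300
¬Q ∧ U = a·b on (0.0300, 0.8200) = 0.0246
T ∨ (¬Q ∧ U) = a + b − a·b on (0.4200, 0.0246) = 0.4343
¬(T ∨ (¬Q ∧ U)) = 1 − 0.4343 = 0.5657
T ∨ U = a + b − a·b on (0.4200, 0.8200) = 0.8956
(T ∨ U) ∨ Q = a + b − a·b on (0.8956, 0.9700) = 0.9969
¬(T ∨ (¬Q ∧ U)) ∧ ((T ∨ U) ∨ Q) = a·b on (0.5657, 0.9969) = 0.5640

0.564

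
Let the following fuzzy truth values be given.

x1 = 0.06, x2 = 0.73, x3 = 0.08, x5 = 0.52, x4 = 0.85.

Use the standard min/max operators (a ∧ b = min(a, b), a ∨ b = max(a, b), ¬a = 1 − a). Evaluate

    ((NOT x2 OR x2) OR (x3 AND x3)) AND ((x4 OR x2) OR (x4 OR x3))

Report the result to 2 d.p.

0.73

NOT x2 = 1 − 0.73 = 0.27
NOT x2 OR x2 = max(a, b) on (0.27, 0.73) = 0.73
x3 AND x3 = min(a, b) on (0.08, 0.08) = 0.08
(NOT x2 OR x2) OR (x3 AND x3) = max(a, b) on (0.73, 0.08) = 0.73
x4 OR x2 = max(a, b) on (0.85, 0.73) = 0.85
x4 OR x3 = max(a, b) on (0.85, 0.08) = 0.85
(x4 OR x2) OR (x4 OR x3) = max(a, b) on (0.85, 0.85) = 0.85
((NOT x2 OR x2) OR (x3 AND x3)) AND ((x4 OR x2) OR (x4 OR x3)) = min(a, b) on (0.73, 0.85) = 0.73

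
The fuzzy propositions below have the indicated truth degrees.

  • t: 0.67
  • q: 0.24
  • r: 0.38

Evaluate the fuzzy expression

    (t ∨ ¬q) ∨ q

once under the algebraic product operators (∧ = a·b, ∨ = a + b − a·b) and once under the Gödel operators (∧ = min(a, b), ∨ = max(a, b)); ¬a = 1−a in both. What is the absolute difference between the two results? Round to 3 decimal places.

0.180

Under algebraic product:
  ¬q = 1 − 0.2400 = 0.7600
  t ∨ ¬q = a + b − a·b on (0.6700, 0.7600) = 0.9208
  (t ∨ ¬q) ∨ q = a + b − a·b on (0.9208, 0.2400) = 0.9398
  → value = 0.9398
Under Gödel:
  ¬q = 1 − 0.24 = 0.76
  t ∨ ¬q = max(a, b) on (0.67, 0.76) = 0.76
  (t ∨ ¬q) ∨ q = max(a, b) on (0.76, 0.24) = 0.76
  → value = 0.7600
|0.9398 − 0.7600| = 0.180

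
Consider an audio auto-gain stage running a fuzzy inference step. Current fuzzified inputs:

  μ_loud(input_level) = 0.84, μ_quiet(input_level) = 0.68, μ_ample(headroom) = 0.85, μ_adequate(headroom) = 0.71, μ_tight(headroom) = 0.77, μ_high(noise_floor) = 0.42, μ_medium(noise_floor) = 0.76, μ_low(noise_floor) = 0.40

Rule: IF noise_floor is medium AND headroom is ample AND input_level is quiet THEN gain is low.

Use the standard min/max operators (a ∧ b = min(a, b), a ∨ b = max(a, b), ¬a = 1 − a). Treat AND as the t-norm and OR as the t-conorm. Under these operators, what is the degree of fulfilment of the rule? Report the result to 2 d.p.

firing strength: medium=0.76, ample=0.85, quiet=0.68; AND[min(a, b)] → w = 0.68

0.68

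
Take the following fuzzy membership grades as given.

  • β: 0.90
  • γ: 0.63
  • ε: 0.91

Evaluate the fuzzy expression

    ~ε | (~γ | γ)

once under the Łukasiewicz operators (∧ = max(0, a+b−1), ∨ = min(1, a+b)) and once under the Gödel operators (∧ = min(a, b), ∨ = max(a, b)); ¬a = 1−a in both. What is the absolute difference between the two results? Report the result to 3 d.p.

0.370

Under Łukasiewicz:
  ~ε = 1 − 0.91 = 0.09
  ~γ = 1 − 0.63 = 0.37
  ~γ | γ = min(1, a+b) on (0.37, 0.63) = 1.00
  ~ε | (~γ | γ) = min(1, a+b) on (0.09, 1.00) = 1.00
  → value = 1.0000
Under Gödel:
  ~ε = 1 − 0.91 = 0.09
  ~γ = 1 − 0.63 = 0.37
  ~γ | γ = max(a, b) on (0.37, 0.63) = 0.63
  ~ε | (~γ | γ) = max(a, b) on (0.09, 0.63) = 0.63
  → value = 0.6300
|1.0000 − 0.6300| = 0.370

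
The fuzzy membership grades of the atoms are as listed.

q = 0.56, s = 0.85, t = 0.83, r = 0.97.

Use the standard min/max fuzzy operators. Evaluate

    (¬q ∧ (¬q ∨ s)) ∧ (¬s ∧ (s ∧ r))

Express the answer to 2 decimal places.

¬q = 1 − 0.56 = 0.44
¬q = 1 − 0.56 = 0.44
¬q ∨ s = max(a, b) on (0.44, 0.85) = 0.85
¬q ∧ (¬q ∨ s) = min(a, b) on (0.44, 0.85) = 0.44
¬s = 1 − 0.85 = 0.15
s ∧ r = min(a, b) on (0.85, 0.97) = 0.85
¬s ∧ (s ∧ r) = min(a, b) on (0.15, 0.85) = 0.15
(¬q ∧ (¬q ∨ s)) ∧ (¬s ∧ (s ∧ r)) = min(a, b) on (0.44, 0.15) = 0.15

0.15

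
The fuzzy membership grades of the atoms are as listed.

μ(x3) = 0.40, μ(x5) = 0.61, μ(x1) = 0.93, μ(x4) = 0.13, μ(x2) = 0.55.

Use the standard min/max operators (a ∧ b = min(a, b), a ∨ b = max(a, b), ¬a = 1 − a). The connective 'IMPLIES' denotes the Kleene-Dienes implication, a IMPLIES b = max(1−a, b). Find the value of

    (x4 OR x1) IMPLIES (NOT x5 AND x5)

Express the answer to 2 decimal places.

0.39

x4 OR x1 = max(a, b) on (0.13, 0.93) = 0.93
NOT x5 = 1 − 0.61 = 0.39
NOT x5 AND x5 = min(a, b) on (0.39, 0.61) = 0.39
(x4 OR x1) IMPLIES (NOT x5 AND x5)  [Kleene-Dienes: max(1−a, b)] with a=0.93, b=0.39 → 0.39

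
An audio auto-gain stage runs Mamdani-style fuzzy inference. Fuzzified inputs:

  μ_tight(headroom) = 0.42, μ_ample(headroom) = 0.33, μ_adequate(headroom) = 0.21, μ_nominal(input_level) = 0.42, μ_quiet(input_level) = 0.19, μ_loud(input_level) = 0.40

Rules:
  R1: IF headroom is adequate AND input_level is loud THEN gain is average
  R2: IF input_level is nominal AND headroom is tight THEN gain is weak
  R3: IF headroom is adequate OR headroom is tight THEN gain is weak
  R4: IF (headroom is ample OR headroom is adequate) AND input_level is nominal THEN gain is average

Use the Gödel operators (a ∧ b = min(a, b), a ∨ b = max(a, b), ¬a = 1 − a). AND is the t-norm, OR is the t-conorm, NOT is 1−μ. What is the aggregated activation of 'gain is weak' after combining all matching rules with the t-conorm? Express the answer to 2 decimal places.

R1: adequate=0.21, loud=0.40; AND[min(a, b)] → w = 0.21
R2: nominal=0.42, tight=0.42; AND[min(a, b)] → w = 0.42
R3: adequate=0.21, tight=0.42; OR[max(a, b)] → w = 0.42
R4: (ample=0.33 OR adequate=0.21) = 0.33; AND[min(a, b)] with nominal=0.42 → w = 0.33
Rules with consequent 'weak': {R2, R3} → strengths 0.42, 0.42
Aggregate via t-conorm [max(a, b)]: 0.42

0.42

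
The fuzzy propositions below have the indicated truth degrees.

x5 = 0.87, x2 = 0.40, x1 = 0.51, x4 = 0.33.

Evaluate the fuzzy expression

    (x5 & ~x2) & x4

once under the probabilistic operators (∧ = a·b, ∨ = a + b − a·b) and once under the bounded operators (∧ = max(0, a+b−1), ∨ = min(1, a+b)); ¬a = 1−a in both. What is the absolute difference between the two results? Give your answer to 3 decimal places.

0.172

Under probabilistic:
  ~x2 = 1 − 0.4000 = 0.6000
  x5 & ~x2 = a·b on (0.8700, 0.6000) = 0.5220
  (x5 & ~x2) & x4 = a·b on (0.5220, 0.3300) = 0.1723
  → value = 0.1723
Under bounded:
  ~x2 = 1 − 0.40 = 0.60
  x5 & ~x2 = max(0, a+b−1) on (0.87, 0.60) = 0.47
  (x5 & ~x2) & x4 = max(0, a+b−1) on (0.47, 0.33) = 0.00
  → value = 0.0000
|0.1723 − 0.0000| = 0.172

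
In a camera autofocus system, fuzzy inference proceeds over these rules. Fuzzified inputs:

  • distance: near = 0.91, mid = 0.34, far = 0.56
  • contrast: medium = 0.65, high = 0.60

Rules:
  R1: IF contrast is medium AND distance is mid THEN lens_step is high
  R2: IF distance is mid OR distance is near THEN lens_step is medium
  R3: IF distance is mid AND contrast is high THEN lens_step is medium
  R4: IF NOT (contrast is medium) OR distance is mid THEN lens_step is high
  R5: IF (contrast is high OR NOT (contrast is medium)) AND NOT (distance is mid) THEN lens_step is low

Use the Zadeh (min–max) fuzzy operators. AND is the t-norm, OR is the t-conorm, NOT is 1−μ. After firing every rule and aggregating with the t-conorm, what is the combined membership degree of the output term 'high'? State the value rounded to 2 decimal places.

R1: medium=0.65, mid=0.34; AND[min(a, b)] → w = 0.34
R2: mid=0.34, near=0.91; OR[max(a, b)] → w = 0.91
R3: mid=0.34, high=0.60; AND[min(a, b)] → w = 0.34
R4: ¬medium=1−0.65=0.35, mid=0.34; OR[max(a, b)] → w = 0.35
R5: (high=0.60 OR ¬medium=1−0.65=0.35) = 0.60; AND[min(a, b)] with ¬mid=1−0.34=0.66 → w = 0.60
Rules with consequent 'high': {R1, R4} → strengths 0.34, 0.35
Aggregate via t-conorm [max(a, b)]: 0.35

0.35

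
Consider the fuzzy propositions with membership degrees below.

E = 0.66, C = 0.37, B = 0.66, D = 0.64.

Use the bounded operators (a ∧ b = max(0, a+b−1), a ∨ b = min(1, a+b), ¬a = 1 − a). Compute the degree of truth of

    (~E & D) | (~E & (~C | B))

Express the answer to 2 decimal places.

~E = 1 − 0.66 = 0.34
~E & D = max(0, a+b−1) on (0.34, 0.64) = 0.00
~E = 1 − 0.66 = 0.34
~C = 1 − 0.37 = 0.63
~C | B = min(1, a+b) on (0.63, 0.66) = 1.00
~E & (~C | B) = max(0, a+b−1) on (0.34, 1.00) = 0.34
(~E & D) | (~E & (~C | B)) = min(1, a+b) on (0.00, 0.34) = 0.34

0.34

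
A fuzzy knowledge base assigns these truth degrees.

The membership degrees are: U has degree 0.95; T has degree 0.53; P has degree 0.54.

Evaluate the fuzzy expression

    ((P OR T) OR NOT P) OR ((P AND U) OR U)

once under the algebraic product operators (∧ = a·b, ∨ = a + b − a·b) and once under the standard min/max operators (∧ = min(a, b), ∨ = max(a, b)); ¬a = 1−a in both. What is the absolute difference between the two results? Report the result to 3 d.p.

Under algebraic product:
  P OR T = a + b − a·b on (0.5400, 0.5300) = 0.7838
  NOT P = 1 − 0.5400 = 0.4600
  (P OR T) OR NOT P = a + b − a·b on (0.7838, 0.4600) = 0.8833
  P AND U = a·b on (0.5400, 0.9500) = 0.5130
  (P AND U) OR U = a + b − a·b on (0.5130, 0.9500) = 0.9757
  ((P OR T) OR NOT P) OR ((P AND U) OR U) = a + b − a·b on (0.8833, 0.9757) = 0.9972
  → value = 0.9972
Under standard min/max:
  P OR T = max(a, b) on (0.54, 0.53) = 0.54
  NOT P = 1 − 0.54 = 0.46
  (P OR T) OR NOT P = max(a, b) on (0.54, 0.46) = 0.54
  P AND U = min(a, b) on (0.54, 0.95) = 0.54
  (P AND U) OR U = max(a, b) on (0.54, 0.95) = 0.95
  ((P OR T) OR NOT P) OR ((P AND U) OR U) = max(a, b) on (0.54, 0.95) = 0.95
  → value = 0.9500
|0.9972 − 0.9500| = 0.047

0.047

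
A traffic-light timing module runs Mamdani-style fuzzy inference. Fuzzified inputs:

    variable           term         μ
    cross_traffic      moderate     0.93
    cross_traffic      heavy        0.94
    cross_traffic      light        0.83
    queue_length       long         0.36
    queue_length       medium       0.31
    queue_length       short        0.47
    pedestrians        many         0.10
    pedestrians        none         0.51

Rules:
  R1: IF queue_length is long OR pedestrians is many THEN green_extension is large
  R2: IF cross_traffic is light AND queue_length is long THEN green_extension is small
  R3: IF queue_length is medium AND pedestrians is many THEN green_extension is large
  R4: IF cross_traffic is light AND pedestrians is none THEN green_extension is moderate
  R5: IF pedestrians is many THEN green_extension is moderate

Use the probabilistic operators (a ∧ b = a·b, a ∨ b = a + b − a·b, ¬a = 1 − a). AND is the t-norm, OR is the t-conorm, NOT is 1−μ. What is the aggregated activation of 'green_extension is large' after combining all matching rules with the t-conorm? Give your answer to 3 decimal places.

0.442

R1: long=0.36, many=0.10; OR[a + b − a·b] → w = 0.4240
R2: light=0.83, long=0.36; AND[a·b] → w = 0.2988
R3: medium=0.31, many=0.10; AND[a·b] → w = 0.0310
R4: light=0.83, none=0.51; AND[a·b] → w = 0.4233
R5: many=0.10 → w = 0.1000
Rules with consequent 'large': {R1, R3} → strengths 0.4240, 0.0310
Aggregate via t-conorm [a + b − a·b]: 0.4419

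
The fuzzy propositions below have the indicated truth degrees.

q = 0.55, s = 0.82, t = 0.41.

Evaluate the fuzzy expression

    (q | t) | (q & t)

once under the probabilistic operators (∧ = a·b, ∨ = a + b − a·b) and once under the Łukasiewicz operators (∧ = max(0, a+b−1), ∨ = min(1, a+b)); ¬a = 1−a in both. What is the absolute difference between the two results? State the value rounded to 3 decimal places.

0.166

Under probabilistic:
  q | t = a + b − a·b on (0.5500, 0.4100) = 0.7345
  q & t = a·b on (0.5500, 0.4100) = 0.2255
  (q | t) | (q & t) = a + b − a·b on (0.7345, 0.2255) = 0.7944
  → value = 0.7944
Under Łukasiewicz:
  q | t = min(1, a+b) on (0.55, 0.41) = 0.96
  q & t = max(0, a+b−1) on (0.55, 0.41) = 0.00
  (q | t) | (q & t) = min(1, a+b) on (0.96, 0.00) = 0.96
  → value = 0.9600
|0.7944 − 0.9600| = 0.166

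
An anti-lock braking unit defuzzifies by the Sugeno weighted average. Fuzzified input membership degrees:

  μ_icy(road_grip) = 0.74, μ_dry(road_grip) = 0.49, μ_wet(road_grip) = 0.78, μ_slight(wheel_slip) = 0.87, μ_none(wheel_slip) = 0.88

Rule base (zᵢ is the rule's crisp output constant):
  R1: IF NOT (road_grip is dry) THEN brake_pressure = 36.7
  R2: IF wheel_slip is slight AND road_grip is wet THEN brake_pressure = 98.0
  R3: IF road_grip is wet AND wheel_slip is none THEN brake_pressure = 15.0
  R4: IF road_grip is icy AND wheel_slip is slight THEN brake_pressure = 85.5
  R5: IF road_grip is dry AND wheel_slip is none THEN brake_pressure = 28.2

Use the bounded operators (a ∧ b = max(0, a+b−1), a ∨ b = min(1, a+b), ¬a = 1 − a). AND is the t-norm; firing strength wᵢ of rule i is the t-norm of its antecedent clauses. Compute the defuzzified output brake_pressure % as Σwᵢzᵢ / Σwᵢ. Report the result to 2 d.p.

R1 (z=36.7): ¬dry=1−0.49=0.51 → w = 0.51
R2 (z=98.0): slight=0.87, wet=0.78; AND[max(0, a+b−1)] → w = 0.65
R3 (z=15.0): wet=0.78, none=0.88; AND[max(0, a+b−1)] → w = 0.66
R4 (z=85.5): icy=0.74, slight=0.87; AND[max(0, a+b−1)] → w = 0.61
R5 (z=28.2): dry=0.49, none=0.88; AND[max(0, a+b−1)] → w = 0.37
Weighted average = (0.51·36.7 + 0.65·98.0 + 0.66·15.0 + 0.61·85.5 + 0.37·28.2) / (0.51 + 0.65 + 0.66 + 0.61 + 0.37)
  = 154.9060 / 2.8000 = 55.32

55.32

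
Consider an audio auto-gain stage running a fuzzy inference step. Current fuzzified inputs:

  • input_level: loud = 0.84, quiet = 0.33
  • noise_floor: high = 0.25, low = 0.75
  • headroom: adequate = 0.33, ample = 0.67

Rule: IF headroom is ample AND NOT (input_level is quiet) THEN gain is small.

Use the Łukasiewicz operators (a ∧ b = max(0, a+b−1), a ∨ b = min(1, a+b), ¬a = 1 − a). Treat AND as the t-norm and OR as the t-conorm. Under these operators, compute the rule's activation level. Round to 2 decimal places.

firing strength: ample=0.67, ¬quiet=1−0.33=0.67; AND[max(0, a+b−1)] → w = 0.34

0.34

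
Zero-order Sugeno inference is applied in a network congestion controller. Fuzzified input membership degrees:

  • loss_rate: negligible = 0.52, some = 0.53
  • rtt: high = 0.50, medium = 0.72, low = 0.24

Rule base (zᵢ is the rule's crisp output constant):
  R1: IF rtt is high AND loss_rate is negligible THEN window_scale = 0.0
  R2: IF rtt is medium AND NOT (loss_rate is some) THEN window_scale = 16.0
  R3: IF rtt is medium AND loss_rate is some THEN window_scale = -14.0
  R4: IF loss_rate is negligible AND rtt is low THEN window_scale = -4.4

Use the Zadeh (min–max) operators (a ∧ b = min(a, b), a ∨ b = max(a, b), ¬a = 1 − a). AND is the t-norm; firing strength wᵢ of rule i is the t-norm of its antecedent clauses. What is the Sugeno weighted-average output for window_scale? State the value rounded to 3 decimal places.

-0.549

R1 (z=0.0): high=0.50, negligible=0.52; AND[min(a, b)] → w = 0.50
R2 (z=16.0): medium=0.72, ¬some=1−0.53=0.47; AND[min(a, b)] → w = 0.47
R3 (z=-14.0): medium=0.72, some=0.53; AND[min(a, b)] → w = 0.53
R4 (z=-4.4): negligible=0.52, low=0.24; AND[min(a, b)] → w = 0.24
Weighted average = (0.50·0.0 + 0.47·16.0 + 0.53·-14.0 + 0.24·-4.4) / (0.50 + 0.47 + 0.53 + 0.24)
  = -0.9560 / 1.7400 = -0.549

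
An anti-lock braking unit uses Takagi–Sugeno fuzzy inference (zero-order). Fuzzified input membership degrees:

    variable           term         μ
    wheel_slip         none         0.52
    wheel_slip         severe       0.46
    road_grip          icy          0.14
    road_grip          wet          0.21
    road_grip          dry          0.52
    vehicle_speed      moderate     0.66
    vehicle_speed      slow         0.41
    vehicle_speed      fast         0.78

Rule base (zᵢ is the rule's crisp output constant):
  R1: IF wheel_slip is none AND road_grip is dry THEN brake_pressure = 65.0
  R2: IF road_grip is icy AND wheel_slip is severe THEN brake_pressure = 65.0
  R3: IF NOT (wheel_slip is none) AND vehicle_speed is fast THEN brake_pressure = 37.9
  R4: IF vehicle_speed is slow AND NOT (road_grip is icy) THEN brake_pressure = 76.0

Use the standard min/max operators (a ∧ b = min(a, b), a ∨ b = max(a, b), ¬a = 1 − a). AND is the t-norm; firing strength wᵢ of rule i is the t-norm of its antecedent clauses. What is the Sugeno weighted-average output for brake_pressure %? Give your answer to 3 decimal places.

R1 (z=65.0): none=0.52, dry=0.52; AND[min(a, b)] → w = 0.52
R2 (z=65.0): icy=0.14, severe=0.46; AND[min(a, b)] → w = 0.14
R3 (z=37.9): ¬none=1−0.52=0.48, fast=0.78; AND[min(a, b)] → w = 0.48
R4 (z=76.0): slow=0.41, ¬icy=1−0.14=0.86; AND[min(a, b)] → w = 0.41
Weighted average = (0.52·65.0 + 0.14·65.0 + 0.48·37.9 + 0.41·76.0) / (0.52 + 0.14 + 0.48 + 0.41)
  = 92.2520 / 1.5500 = 59.517

59.517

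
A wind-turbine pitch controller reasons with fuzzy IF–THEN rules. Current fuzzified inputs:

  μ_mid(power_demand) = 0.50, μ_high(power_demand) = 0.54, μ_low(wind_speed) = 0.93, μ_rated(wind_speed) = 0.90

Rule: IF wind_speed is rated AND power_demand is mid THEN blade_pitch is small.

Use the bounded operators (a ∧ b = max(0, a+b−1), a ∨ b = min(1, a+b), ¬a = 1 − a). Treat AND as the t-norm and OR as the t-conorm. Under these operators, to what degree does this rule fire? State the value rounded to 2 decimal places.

0.40

firing strength: rated=0.90, mid=0.50; AND[max(0, a+b−1)] → w = 0.40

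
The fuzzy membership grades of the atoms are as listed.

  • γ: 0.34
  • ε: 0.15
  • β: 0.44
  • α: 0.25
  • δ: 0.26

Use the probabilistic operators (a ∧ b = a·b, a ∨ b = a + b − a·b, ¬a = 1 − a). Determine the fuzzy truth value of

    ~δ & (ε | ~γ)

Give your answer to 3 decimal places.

~δ = 1 − 0.2600 = 0.7400
~γ = 1 − 0.3400 = 0.6600
ε | ~γ = a + b − a·b on (0.1500, 0.6600) = 0.7110
~δ & (ε | ~γ) = a·b on (0.7400, 0.7110) = 0.5261

0.526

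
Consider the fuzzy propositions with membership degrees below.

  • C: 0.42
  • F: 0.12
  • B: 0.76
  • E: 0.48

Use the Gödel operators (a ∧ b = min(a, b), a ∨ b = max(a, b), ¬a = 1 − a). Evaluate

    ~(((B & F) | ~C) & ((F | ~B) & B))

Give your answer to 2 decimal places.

B & F = min(a, b) on (0.76, 0.12) = 0.12
~C = 1 − 0.42 = 0.58
(B & F) | ~C = max(a, b) on (0.12, 0.58) = 0.58
~B = 1 − 0.76 = 0.24
F | ~B = max(a, b) on (0.12, 0.24) = 0.24
(F | ~B) & B = min(a, b) on (0.24, 0.76) = 0.24
((B & F) | ~C) & ((F | ~B) & B) = min(a, b) on (0.58, 0.24) = 0.24
~(((B & F) | ~C) & ((F | ~B) & B)) = 1 − 0.24 = 0.76

0.76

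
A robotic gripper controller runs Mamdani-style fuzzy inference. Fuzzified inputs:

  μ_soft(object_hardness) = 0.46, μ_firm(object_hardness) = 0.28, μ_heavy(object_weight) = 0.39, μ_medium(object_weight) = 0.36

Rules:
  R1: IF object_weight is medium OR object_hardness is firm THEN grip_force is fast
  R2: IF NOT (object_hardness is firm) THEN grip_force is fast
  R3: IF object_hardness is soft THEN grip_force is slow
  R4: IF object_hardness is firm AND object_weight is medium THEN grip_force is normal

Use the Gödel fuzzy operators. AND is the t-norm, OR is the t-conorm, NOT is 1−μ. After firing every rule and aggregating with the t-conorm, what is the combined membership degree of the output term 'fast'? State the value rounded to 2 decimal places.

0.72

R1: medium=0.36, firm=0.28; OR[max(a, b)] → w = 0.36
R2: ¬firm=1−0.28=0.72 → w = 0.72
R3: soft=0.46 → w = 0.46
R4: firm=0.28, medium=0.36; AND[min(a, b)] → w = 0.28
Rules with consequent 'fast': {R1, R2} → strengths 0.36, 0.72
Aggregate via t-conorm [max(a, b)]: 0.72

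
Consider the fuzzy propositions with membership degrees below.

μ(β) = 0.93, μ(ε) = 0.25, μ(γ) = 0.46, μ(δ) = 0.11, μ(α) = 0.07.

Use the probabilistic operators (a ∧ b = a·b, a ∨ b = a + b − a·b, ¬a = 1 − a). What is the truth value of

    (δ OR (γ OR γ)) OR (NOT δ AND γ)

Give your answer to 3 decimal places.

γ OR γ = a + b − a·b on (0.4600, 0.4600) = 0.7084
δ OR (γ OR γ) = a + b − a·b on (0.1100, 0.7084) = 0.7405
NOT δ = 1 − 0.1100 = 0.8900
NOT δ AND γ = a·b on (0.8900, 0.4600) = 0.4094
(δ OR (γ OR γ)) OR (NOT δ AND γ) = a + b − a·b on (0.7405, 0.4094) = 0.8467

0.847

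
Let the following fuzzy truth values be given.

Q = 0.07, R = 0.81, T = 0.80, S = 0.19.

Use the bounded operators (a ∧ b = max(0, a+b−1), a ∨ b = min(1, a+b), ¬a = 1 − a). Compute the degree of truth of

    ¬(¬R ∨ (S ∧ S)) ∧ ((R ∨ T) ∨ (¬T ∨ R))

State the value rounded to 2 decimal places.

0.81

¬R = 1 − 0.81 = 0.19
S ∧ S = max(0, a+b−1) on (0.19, 0.19) = 0.00
¬R ∨ (S ∧ S) = min(1, a+b) on (0.19, 0.00) = 0.19
¬(¬R ∨ (S ∧ S)) = 1 − 0.19 = 0.81
R ∨ T = min(1, a+b) on (0.81, 0.80) = 1.00
¬T = 1 − 0.80 = 0.20
¬T ∨ R = min(1, a+b) on (0.20, 0.81) = 1.00
(R ∨ T) ∨ (¬T ∨ R) = min(1, a+b) on (1.00, 1.00) = 1.00
¬(¬R ∨ (S ∧ S)) ∧ ((R ∨ T) ∨ (¬T ∨ R)) = max(0, a+b−1) on (0.81, 1.00) = 0.81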